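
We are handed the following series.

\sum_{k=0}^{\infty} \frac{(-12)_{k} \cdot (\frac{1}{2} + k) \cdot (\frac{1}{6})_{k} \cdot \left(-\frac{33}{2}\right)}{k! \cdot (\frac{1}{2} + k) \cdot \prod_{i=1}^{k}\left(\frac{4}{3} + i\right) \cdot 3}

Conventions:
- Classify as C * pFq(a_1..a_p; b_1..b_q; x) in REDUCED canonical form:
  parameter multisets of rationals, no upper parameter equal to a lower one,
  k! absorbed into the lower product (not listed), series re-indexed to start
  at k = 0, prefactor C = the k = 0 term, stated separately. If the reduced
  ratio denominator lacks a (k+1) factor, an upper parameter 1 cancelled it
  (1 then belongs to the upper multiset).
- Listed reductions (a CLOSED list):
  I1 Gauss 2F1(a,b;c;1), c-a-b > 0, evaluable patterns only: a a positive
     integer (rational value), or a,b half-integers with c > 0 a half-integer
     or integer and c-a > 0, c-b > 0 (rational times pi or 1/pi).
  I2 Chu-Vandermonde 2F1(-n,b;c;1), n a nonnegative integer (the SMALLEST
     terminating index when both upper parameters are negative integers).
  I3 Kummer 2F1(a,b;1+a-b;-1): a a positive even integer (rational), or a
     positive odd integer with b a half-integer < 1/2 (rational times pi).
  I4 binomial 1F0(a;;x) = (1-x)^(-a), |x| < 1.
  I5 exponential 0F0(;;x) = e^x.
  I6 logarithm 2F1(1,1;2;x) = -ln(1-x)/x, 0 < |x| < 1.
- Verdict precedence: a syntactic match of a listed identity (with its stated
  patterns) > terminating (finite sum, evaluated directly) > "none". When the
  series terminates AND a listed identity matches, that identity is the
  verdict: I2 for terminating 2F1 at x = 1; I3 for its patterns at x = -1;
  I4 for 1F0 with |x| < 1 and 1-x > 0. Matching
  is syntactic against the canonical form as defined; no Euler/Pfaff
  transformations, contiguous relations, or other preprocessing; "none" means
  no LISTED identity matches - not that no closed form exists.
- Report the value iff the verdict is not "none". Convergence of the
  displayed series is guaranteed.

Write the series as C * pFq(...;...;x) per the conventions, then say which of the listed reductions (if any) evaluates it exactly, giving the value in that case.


Structural cue: t_0 being -\frac{11}{2}, the constant factors (prefactor -11/2) combine into one prefactor.
Adjacent-term ratio: r(k) = 1 * (k-12) (k+\frac{1}{6}) / [(k+\frac{7}{3}) (k+1)] - rational; roots negated = parameters, x = 1, C = -\frac{11}{2}.

Reduced: x = 1, 2F1, upper = {-12, \frac{1}{6}}, lower = {\frac{7}{3}}, C = -\frac{11}{2}. Verdict (x = 1): the Chu-Vandermonde identity I2 applies (terminating 2F1 at x = 1 with n = 12, b = 1/6, c = \frac{7}{3}). Exact value: -\frac{11148481817}{2852126720}.


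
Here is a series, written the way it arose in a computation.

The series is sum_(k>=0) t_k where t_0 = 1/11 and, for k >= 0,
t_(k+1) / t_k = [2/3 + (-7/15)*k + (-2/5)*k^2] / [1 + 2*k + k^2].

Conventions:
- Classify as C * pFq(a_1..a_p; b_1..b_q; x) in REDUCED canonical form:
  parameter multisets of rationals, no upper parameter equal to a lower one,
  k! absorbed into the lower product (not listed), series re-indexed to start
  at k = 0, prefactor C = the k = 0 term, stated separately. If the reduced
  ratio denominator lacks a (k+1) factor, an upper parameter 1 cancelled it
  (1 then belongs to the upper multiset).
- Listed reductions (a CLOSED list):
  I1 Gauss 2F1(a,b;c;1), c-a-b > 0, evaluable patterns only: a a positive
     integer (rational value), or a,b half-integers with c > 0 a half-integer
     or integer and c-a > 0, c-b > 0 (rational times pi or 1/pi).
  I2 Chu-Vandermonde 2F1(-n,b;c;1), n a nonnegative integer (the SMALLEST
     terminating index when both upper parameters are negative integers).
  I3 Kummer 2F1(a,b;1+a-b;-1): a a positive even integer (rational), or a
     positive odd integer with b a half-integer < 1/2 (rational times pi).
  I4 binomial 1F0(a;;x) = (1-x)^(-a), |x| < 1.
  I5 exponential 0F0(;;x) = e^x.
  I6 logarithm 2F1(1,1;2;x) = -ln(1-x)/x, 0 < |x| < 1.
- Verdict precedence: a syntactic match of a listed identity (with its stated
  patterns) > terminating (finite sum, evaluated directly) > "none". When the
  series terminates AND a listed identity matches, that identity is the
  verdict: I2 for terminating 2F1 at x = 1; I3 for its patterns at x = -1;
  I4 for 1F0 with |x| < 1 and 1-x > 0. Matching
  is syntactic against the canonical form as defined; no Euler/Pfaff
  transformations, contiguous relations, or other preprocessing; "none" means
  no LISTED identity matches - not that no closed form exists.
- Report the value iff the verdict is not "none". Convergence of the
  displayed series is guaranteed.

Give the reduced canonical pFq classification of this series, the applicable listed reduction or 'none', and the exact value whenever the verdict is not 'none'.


x = -2/5 here; the reduced form reads 2F1, upper {-5/6, 2}, lower {1}, C = 1/11. Verdict: no listed reduction: x = -2/5 and upper {-5/6, 2} fail every I1-I6 pattern.

Structural cue: t_0 being 1/11, factor the ratio over Q (prefactor 1/11): negated roots = parameters.
Adjacent-term ratio: r(k) = (-2/5) * (k-5/6) (k+2) / [(k+1) (k+1)] - poly over poly, x = (-2/5) from leading terms; C = 1/11 at k = 0.


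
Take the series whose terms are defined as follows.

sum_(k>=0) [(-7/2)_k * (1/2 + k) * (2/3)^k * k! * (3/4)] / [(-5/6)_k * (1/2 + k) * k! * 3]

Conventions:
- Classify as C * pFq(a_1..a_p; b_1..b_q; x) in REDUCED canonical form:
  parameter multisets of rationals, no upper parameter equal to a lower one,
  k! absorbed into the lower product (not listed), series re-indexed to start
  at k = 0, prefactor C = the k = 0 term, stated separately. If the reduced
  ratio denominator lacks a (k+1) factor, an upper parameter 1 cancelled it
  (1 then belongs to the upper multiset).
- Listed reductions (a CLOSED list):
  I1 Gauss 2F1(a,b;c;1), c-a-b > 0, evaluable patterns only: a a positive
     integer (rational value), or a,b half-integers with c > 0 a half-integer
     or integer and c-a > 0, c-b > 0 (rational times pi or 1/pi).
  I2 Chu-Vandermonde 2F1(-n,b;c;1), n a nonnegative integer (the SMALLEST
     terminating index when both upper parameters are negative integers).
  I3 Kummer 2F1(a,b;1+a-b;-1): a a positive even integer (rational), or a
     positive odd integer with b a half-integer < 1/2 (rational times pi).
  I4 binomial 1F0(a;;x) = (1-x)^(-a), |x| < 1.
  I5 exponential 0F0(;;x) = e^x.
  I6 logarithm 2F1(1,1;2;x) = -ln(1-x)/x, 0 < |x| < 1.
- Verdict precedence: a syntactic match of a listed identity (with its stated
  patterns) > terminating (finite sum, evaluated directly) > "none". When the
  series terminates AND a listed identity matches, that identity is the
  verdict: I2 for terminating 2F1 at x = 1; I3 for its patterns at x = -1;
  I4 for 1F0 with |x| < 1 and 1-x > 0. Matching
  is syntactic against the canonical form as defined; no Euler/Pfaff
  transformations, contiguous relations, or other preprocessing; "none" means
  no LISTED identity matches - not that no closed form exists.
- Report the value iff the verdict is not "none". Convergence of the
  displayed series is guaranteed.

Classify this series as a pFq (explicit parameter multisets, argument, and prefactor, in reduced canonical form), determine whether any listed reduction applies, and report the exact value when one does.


Structural cue: with t_0 = 1/4, striking the common factor k + 1/2 reduces the term (prefactor 1/4).
Adjacent-term ratio: r(k) = (2/3) * (k-7/2) (k+1) / [(k-5/6) (k+1)] ; factor over Q: parameters, x = (2/3), and C = 1/4.

Classification (C = 1/4): 2F1 with upper {-7/2, 1}, lower {-5/6}, argument x = 2/3. Verdict: none here - no I1-I6 shape fits x = 2/3 with lower {-5/6}.


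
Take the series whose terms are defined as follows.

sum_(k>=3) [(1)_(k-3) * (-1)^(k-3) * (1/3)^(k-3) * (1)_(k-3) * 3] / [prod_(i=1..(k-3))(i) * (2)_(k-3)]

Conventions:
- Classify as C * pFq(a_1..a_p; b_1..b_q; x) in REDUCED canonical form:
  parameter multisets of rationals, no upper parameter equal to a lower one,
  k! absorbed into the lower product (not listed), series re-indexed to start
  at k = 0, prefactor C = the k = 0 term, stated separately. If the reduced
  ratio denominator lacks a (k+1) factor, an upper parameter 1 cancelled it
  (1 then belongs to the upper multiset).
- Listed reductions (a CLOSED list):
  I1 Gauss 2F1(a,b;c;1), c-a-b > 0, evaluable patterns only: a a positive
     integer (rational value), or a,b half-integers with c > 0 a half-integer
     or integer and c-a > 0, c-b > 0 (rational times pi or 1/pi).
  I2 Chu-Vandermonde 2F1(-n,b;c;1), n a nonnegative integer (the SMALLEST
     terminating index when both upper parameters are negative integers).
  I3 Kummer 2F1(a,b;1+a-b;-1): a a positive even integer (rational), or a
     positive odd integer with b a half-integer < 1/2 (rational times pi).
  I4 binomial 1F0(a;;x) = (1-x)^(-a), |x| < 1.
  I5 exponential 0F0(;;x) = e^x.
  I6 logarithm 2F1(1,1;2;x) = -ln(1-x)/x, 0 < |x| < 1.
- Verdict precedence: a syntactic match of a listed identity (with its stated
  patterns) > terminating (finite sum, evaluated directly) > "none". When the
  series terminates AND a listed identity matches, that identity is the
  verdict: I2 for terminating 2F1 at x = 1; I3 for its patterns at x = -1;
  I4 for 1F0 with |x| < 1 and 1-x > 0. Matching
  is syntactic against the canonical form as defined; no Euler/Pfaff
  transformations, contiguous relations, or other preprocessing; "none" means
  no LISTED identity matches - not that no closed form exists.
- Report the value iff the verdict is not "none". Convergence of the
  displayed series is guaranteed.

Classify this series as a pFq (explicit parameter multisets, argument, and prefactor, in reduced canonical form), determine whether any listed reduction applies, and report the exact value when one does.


Reduced: x = -1/3, 2F1, upper = {1, 1}, lower = {2}, C = 3. Verdict: logarithm (I6) fires (the logarithm: parameters (1,1;2), x = -1/3). Hence: 9 * ln(4/3).

Key observation: with t_0 = 3, the (-1)^k factor (C = 3, x = -1/3) folds into the argument's sign.
Consecutive-term ratio: r(k) = (-1/3) * (k+1) (k+1) / [(k+2) (k+1)] ; factor over Q: parameters, x = (-1/3), and C = 3.


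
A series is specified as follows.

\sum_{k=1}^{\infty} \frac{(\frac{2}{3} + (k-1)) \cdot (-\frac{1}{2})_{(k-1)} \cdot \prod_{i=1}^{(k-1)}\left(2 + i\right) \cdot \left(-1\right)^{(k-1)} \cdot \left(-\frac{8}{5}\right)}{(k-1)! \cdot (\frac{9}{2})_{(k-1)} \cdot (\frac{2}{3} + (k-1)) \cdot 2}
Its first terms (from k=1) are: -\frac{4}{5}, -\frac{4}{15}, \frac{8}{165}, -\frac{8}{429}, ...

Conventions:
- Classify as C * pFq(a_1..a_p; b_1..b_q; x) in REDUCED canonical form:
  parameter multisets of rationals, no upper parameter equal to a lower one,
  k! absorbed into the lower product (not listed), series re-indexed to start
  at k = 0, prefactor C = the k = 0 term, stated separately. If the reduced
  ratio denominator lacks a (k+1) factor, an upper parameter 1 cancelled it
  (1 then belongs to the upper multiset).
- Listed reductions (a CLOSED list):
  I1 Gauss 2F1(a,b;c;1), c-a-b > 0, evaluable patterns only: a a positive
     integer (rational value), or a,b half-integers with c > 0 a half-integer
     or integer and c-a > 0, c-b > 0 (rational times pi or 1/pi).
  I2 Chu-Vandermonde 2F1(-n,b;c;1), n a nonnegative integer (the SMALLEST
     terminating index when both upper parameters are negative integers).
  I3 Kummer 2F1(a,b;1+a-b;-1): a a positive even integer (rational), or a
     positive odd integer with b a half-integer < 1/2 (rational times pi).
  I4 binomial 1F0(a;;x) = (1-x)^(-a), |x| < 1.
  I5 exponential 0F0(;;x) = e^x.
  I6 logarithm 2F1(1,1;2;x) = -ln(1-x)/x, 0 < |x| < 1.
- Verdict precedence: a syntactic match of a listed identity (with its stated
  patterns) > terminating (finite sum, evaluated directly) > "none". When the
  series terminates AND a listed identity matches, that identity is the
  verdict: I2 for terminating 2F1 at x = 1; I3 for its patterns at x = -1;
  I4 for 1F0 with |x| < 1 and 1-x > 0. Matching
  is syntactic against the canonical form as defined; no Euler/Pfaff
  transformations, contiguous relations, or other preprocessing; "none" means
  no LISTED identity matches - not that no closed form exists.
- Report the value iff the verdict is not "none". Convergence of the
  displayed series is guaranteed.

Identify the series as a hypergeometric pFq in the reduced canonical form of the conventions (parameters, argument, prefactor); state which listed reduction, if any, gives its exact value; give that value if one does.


Prefactor -\frac{4}{5}, argument -1: 2F1 with upper {-\frac{1}{2}, 3} over lower {\frac{9}{2}}. Verdict: the Kummer evaluation I3 fires (x = -1; c = \frac{9}{2} equals 1+a-b for upper {-\frac{1}{2}, 3}: listed pattern). Hence: \left(-\frac{21}{64}\right) \cdot \pi.

First insight: t_0 = -\frac{4}{5} here, and the running product (C = -4/5, x = -1) telescopes to a rising factorial.
Step ratio: r(k) = -1 * (k-\frac{1}{2}) (k+3) / [(k+\frac{9}{2}) (k+1)] - poly over poly, x = -1 from leading terms; C = -\frac{4}{5} at k = 0.


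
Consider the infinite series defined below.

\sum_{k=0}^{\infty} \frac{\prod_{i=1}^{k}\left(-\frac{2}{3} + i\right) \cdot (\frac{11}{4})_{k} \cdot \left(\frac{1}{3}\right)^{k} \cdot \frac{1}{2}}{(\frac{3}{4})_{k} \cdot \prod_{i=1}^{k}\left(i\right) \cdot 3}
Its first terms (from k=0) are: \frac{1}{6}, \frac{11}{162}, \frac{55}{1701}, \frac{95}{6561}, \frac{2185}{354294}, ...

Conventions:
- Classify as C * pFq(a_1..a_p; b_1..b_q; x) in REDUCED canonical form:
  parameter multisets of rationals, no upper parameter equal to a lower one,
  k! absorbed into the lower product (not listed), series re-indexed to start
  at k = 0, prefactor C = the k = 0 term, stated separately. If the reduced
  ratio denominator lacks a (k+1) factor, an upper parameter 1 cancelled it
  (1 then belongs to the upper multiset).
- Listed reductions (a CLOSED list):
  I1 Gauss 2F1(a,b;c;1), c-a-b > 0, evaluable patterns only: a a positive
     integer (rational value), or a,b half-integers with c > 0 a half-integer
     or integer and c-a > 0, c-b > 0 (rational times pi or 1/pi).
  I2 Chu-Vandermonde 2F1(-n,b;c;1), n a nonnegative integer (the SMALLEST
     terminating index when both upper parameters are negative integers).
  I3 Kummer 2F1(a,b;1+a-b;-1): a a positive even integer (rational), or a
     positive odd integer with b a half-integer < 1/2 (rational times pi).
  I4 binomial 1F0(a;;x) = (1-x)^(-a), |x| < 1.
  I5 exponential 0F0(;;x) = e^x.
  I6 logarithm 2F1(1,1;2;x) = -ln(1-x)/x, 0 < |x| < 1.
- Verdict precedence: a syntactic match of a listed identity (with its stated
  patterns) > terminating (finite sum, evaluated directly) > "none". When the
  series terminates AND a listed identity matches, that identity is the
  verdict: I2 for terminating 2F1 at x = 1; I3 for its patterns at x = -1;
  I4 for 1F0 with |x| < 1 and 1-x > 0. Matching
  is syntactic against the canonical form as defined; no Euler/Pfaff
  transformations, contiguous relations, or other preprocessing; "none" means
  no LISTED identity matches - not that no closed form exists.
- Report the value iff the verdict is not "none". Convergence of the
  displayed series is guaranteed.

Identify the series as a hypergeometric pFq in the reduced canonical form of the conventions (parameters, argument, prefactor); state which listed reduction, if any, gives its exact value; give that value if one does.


The series (x = \frac{1}{3}) is 2F1: upper {\frac{1}{3}, \frac{11}{4}}, lower {\frac{3}{4}}, prefactor \frac{1}{6}. Verdict: none here - no I1-I6 shape fits x = \frac{1}{3} with lower {\frac{3}{4}}.

Key observation: with t_0 = \frac{1}{6}, the running product (prefactor 1/6) telescopes to a rising factorial.
Term ratio: r(k) = \frac{1}{3} * (k+\frac{1}{3}) (k+\frac{11}{4}) / [(k+\frac{3}{4}) (k+1)] - rational in k. x = \frac{1}{3}; t_0 = \frac{1}{6}; negate the roots.


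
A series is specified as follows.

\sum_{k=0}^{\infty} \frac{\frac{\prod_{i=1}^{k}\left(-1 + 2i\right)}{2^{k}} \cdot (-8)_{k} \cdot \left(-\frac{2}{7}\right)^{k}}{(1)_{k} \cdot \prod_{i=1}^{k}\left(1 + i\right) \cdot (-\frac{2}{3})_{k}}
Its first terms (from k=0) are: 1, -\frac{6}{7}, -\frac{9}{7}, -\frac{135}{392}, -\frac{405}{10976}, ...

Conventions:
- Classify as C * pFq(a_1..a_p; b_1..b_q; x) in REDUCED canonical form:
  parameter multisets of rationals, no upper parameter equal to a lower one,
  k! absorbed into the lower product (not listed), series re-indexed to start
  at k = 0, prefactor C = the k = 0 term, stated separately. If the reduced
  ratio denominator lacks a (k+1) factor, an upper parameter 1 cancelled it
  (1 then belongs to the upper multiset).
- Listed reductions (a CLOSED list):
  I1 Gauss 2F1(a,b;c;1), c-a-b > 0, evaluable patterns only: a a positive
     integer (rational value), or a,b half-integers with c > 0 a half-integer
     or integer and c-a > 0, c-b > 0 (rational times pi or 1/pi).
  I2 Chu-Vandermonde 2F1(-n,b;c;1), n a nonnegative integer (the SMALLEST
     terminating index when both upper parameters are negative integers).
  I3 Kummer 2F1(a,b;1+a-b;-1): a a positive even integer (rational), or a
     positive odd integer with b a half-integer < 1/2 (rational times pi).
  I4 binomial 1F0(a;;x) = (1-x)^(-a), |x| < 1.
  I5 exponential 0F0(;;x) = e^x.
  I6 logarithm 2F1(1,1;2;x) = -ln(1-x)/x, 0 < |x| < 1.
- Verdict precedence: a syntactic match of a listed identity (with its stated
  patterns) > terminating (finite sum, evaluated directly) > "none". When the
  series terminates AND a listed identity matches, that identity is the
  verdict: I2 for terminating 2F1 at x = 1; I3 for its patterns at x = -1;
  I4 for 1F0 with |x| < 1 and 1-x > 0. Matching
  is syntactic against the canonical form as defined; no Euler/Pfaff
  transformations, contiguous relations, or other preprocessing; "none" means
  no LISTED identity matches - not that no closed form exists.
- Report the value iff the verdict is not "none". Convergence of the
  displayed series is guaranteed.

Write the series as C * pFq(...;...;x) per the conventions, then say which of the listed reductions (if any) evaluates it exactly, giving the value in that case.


The tell: with t_0 = 1, the odd product 1*3*...*(2k-1) (C = 1) is 2^k (1/2)_k.
Consecutive-term ratio: r(k) = -\frac{2}{7} * (k-8) (k+\frac{1}{2}) / [(k-\frac{2}{3}) (k+2) (k+1)] ; factor over Q: parameters, x = -\frac{2}{7}, and C = 1.

With C = 1: the canonical form is 2F2(-8, \frac{1}{2}; -\frac{2}{3}, 2; -\frac{2}{7}). Verdict: terminating. (-8)_k vanishes past k = 8, leaving a 9-term sum, computed directly. Value: -\frac{2492181593563139}{1633049137807360}.


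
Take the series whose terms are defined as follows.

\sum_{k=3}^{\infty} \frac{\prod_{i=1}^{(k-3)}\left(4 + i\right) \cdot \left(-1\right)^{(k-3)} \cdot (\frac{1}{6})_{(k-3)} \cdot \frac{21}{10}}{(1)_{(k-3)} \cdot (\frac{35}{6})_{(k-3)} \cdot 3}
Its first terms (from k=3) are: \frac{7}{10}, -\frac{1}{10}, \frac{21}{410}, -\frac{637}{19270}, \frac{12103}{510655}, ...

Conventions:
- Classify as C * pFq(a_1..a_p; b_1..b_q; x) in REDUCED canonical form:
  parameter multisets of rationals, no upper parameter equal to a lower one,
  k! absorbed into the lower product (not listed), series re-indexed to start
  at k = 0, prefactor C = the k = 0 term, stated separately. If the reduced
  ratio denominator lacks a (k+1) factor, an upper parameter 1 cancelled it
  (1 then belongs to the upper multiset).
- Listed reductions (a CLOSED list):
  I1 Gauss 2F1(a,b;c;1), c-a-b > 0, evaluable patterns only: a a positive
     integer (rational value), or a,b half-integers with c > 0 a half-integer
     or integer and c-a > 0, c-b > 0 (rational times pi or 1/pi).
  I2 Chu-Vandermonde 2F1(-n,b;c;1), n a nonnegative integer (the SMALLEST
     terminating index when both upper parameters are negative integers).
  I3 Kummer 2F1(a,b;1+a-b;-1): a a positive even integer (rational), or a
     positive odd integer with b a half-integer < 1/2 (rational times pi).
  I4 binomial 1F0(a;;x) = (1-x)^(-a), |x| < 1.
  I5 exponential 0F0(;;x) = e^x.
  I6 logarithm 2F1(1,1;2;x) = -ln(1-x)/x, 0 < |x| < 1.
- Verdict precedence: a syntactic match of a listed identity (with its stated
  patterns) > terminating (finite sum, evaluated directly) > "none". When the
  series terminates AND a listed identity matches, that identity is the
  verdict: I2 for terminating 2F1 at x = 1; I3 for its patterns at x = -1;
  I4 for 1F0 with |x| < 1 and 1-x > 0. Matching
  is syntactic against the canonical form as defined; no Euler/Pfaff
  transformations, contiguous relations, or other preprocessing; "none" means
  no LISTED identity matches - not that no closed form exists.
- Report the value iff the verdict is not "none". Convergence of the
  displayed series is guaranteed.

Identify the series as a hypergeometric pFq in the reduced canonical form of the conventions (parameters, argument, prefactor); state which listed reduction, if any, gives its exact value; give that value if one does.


The series (x = -1) is 2F1: upper {\frac{1}{6}, 5}, lower {\frac{35}{6}}, prefactor \frac{7}{10}. Verdict: none - this 2F1 at x = -1 matches no listed pattern, and upper {\frac{1}{6}, 5} holds no stopper.

Key observation: x = -1 and (1)_k (C = 7/10) is k! itself.
Consecutive-term ratio: r(k) = -1 * (k+\frac{1}{6}) (k+5) / [(k+\frac{35}{6}) (k+1)] ; factor over Q: parameters, x = -1, and C = \frac{7}{10}.


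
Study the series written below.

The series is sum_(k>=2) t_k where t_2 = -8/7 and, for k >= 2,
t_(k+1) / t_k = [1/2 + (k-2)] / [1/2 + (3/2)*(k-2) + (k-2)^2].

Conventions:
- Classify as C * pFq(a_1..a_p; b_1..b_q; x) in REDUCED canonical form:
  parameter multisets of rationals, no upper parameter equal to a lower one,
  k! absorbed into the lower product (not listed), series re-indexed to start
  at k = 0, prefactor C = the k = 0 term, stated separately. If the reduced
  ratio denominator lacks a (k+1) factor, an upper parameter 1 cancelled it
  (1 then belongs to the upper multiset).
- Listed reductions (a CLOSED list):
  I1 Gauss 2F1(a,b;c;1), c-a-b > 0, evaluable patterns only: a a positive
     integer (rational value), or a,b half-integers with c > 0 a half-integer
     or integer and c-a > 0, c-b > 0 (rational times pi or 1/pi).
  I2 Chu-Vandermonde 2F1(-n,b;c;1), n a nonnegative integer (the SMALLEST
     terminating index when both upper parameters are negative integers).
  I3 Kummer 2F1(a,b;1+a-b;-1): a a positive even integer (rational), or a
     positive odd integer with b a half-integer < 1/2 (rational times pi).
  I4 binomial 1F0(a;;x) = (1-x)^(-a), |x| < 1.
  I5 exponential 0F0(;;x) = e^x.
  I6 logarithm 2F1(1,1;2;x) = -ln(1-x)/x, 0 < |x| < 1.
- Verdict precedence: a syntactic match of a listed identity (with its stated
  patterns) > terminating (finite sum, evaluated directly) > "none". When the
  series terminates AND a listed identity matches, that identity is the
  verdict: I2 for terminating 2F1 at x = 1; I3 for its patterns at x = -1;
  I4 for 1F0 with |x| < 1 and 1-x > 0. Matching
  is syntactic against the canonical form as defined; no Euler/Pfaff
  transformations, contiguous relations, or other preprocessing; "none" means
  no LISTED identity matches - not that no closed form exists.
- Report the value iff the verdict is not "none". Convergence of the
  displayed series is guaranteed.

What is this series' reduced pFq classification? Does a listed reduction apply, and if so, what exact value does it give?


First insight: with t_0 = -8/7, roots of the ratio polynomials (C = -8/7, x = 1) are the negated parameters.
Ratio: r(k) = 1 * 1 / [(k+1)] - rational; roots negated = parameters, x = 1, C = -8/7.

Classification (C = -8/7): 0F0 with upper {-}, lower {-}, argument x = 1. Verdict (x = 1): exponential (I5) applies (the 0F0 exponential series at x = 1). Value: (-8/7) * e^(1).


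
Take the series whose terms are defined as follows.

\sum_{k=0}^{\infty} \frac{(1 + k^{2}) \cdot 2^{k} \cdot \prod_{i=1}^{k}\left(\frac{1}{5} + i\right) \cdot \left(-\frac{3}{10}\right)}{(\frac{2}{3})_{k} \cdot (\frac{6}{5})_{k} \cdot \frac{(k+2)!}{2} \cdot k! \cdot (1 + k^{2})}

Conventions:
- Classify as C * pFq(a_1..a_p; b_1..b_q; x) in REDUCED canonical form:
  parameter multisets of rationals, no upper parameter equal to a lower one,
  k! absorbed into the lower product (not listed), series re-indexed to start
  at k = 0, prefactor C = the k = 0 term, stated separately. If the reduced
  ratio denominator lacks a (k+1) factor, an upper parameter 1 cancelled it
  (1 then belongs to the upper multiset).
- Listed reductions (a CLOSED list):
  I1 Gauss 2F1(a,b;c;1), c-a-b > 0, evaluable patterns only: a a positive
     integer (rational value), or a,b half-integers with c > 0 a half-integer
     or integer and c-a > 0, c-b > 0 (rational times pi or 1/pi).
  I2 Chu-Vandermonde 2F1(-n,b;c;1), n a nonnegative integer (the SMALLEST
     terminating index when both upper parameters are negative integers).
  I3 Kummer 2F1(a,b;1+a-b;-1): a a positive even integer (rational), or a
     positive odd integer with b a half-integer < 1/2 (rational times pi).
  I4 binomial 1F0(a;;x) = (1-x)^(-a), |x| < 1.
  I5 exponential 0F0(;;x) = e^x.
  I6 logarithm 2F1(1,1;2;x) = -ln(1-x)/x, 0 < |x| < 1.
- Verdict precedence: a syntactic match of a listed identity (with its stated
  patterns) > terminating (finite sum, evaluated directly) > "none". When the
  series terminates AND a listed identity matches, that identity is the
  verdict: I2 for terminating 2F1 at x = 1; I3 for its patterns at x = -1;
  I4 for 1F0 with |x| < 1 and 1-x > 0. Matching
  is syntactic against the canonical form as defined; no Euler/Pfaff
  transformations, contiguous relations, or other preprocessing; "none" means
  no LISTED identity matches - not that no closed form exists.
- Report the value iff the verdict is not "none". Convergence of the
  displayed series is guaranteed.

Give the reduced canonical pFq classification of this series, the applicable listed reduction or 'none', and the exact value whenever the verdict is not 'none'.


The tell: t_0 being -\frac{3}{10}, the running product (C = -3/10, x = 2) telescopes to a rising factorial.
Consecutive-term ratio: r(k) = 2 * 1 / [(k+\frac{2}{3}) (k+3) (k+1)] - poly over poly, x = 2 from leading terms; C = -\frac{3}{10} at k = 0.

Canonical form: C = -\frac{3}{10} times 0F2 with upper {-}, lower {\frac{2}{3}, 3}, x = 2. Verdict: none. Every listed pattern misses the 0F2 form at 2, upper {-}.


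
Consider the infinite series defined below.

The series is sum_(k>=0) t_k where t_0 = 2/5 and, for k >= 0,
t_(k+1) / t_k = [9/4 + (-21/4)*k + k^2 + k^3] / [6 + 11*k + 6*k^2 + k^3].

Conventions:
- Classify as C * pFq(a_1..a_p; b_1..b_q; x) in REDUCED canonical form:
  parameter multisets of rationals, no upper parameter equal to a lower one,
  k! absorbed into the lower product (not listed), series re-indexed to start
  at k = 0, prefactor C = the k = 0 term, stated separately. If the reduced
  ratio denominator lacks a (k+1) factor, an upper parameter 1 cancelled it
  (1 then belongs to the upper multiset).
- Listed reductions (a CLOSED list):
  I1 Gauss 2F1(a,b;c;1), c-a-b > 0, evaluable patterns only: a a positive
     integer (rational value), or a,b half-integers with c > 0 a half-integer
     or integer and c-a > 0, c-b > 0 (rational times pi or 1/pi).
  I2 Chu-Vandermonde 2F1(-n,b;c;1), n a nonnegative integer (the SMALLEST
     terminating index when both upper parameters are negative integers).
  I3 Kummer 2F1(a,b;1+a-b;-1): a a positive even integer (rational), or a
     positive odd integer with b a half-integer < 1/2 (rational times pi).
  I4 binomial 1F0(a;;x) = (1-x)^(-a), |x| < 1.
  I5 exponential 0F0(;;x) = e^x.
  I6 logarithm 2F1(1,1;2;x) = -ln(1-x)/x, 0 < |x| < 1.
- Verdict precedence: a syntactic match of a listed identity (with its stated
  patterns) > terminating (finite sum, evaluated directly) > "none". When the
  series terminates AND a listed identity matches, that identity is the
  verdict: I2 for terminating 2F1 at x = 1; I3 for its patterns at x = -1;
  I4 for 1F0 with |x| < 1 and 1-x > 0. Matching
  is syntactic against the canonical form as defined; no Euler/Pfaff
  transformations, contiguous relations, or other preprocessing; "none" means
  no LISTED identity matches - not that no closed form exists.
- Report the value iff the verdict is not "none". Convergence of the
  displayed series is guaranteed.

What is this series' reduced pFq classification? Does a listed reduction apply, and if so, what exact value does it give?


First insight: with t_0 = 2/5, the parameter 3 appears in both the upper and lower lists and cancels.
Term ratio: r(k) = 1 * (k-3/2) (k-1/2) / [(k+2) (k+1)] ; factor over Q: parameters, x = 1, and C = 2/5.

At argument 1: a 2F1 with upper {-3/2, -1/2}, lower {2}, scaled by C = 2/5. Verdict: Gauss's theorem I1 (half-integer case) fires (x = 1; upper {-3/2, -1/2} half-integers, c = 2 in the evaluable pattern). Sum: (128/75) / pi.


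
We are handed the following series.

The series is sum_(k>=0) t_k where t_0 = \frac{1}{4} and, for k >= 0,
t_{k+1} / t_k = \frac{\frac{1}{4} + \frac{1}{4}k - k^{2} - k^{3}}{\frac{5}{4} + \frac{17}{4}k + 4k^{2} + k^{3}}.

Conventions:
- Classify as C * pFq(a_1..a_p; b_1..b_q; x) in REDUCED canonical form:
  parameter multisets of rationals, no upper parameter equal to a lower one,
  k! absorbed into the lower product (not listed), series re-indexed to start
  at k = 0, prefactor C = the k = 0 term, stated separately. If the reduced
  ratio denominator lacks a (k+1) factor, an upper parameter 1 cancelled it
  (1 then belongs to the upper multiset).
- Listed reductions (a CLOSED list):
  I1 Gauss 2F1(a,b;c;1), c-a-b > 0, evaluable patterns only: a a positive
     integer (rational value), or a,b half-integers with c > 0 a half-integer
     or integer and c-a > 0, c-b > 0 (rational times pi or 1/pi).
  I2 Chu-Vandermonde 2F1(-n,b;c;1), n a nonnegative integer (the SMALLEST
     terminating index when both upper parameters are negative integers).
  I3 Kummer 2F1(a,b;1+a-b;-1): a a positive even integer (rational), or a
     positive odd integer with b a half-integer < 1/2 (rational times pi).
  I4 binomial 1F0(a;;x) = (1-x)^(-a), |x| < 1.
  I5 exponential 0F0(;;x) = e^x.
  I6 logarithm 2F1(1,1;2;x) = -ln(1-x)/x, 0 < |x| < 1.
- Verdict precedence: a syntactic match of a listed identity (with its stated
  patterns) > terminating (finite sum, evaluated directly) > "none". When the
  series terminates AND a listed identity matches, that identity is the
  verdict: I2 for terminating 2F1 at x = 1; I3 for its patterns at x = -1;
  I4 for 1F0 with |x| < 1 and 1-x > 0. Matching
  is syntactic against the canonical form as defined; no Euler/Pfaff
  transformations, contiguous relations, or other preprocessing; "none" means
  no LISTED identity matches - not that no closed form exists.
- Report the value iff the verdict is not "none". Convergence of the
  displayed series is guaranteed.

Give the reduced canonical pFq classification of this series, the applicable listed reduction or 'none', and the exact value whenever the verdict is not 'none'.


The series (x = -1) is 2F1: upper {-\frac{1}{2}, 1}, lower {\frac{5}{2}}, prefactor \frac{1}{4}. Verdict (x = -1): Kummer's theorem (I3) applies (x = -1; c = \frac{5}{2} equals 1+a-b for upper {-\frac{1}{2}, 1}: listed pattern). Its exact value is \frac{3}{32} \cdot \pi.

Structural cue: with t_0 = \frac{1}{4}, the parameter 1/2 appears in both the upper and lower lists and cancels.
Ratio: r(k) = -1 * (k-\frac{1}{2}) (k+1) / [(k+\frac{5}{2}) (k+1)] - rational in k. x = -1; t_0 = \frac{1}{4}; negate the roots.


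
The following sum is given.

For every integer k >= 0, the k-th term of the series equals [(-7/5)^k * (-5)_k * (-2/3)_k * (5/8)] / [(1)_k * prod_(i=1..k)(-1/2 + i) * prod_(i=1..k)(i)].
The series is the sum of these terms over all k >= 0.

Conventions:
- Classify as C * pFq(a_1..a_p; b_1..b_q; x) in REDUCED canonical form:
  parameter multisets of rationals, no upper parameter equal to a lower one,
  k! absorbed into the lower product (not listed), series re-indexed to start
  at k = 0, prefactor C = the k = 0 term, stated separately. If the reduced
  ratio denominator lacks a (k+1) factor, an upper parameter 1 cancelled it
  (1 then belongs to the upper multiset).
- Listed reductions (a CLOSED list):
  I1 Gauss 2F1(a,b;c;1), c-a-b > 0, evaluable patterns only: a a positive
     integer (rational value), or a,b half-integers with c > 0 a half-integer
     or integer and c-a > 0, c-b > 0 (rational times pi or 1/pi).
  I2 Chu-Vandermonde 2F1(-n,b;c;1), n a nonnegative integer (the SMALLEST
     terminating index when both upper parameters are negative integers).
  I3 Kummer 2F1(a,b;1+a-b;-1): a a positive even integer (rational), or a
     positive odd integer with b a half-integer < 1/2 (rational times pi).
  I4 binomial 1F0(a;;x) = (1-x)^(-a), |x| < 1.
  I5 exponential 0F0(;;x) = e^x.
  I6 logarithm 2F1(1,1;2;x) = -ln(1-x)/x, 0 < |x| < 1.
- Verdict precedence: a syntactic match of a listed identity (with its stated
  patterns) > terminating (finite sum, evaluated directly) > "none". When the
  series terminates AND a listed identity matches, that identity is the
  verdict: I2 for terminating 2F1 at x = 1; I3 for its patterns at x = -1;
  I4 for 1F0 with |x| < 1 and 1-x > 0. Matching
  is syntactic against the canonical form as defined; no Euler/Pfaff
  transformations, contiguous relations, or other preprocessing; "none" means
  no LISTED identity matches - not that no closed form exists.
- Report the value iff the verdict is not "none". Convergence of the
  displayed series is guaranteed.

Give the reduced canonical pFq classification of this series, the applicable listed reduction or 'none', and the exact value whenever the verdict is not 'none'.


Key observation: t_0 = 5/8 here, and the lower running product (prefactor 5/8) is a rising factorial.
Term ratio: r(k) = (-7/5) * (k-5) (k-2/3) / [(k+1/2) (k+1) (k+1)] ; factor over Q: parameters, x = (-7/5), and C = 5/8.

With C = 5/8: the canonical form is 2F2(-5, -2/3; 1/2, 1; -7/5). Verdict: terminating at k = 5: the factor (-5)_k kills every later term; summing the 6 survivors is exact. Its exact value is -3705186073/492075000.


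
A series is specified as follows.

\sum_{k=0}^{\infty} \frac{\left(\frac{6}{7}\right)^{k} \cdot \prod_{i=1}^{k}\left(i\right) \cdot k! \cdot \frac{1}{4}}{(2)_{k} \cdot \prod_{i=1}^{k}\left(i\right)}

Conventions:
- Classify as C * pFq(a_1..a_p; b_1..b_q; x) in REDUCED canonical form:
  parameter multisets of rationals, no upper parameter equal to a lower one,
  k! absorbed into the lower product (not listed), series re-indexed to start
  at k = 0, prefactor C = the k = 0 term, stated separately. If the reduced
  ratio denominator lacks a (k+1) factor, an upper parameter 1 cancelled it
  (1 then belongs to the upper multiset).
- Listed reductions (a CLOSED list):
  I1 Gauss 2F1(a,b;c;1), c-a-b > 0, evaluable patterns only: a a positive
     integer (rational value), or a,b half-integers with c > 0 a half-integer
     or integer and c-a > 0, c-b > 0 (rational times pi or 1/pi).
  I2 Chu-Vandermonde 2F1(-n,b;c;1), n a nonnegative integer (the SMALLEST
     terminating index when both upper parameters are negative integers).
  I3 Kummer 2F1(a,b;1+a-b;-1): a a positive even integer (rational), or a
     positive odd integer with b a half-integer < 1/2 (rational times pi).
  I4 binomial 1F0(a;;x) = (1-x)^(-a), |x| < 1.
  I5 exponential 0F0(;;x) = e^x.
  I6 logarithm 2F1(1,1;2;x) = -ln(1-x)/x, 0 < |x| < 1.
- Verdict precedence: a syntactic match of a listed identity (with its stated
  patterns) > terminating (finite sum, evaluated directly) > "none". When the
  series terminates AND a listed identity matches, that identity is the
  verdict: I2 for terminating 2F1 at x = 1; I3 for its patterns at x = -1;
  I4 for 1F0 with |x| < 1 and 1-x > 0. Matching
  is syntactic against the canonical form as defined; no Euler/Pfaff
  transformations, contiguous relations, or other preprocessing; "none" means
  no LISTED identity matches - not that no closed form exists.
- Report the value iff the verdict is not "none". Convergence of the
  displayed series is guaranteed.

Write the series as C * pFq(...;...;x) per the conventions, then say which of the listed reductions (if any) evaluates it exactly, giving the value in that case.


Prefactor \frac{1}{4}, argument \frac{6}{7}: 2F1 with upper {1, 1} over lower {2}. Verdict: the I6 logarithm reduction fires (the logarithm: parameters (1,1;2), x = \frac{6}{7}). Exact value: \left(-\frac{7}{24}\right) \cdot \ln\left(\frac{1}{7}\right).

The tell: t_0 being \frac{1}{4}, the running product (C = 1/4, x = 6/7) telescopes to a rising factorial.
Term ratio: r(k) = \frac{6}{7} * (k+1) (k+1) / [(k+2) (k+1)] - rational in k, leading ratio \frac{6}{7}; with t_0 = \frac{1}{4}, classification follows.


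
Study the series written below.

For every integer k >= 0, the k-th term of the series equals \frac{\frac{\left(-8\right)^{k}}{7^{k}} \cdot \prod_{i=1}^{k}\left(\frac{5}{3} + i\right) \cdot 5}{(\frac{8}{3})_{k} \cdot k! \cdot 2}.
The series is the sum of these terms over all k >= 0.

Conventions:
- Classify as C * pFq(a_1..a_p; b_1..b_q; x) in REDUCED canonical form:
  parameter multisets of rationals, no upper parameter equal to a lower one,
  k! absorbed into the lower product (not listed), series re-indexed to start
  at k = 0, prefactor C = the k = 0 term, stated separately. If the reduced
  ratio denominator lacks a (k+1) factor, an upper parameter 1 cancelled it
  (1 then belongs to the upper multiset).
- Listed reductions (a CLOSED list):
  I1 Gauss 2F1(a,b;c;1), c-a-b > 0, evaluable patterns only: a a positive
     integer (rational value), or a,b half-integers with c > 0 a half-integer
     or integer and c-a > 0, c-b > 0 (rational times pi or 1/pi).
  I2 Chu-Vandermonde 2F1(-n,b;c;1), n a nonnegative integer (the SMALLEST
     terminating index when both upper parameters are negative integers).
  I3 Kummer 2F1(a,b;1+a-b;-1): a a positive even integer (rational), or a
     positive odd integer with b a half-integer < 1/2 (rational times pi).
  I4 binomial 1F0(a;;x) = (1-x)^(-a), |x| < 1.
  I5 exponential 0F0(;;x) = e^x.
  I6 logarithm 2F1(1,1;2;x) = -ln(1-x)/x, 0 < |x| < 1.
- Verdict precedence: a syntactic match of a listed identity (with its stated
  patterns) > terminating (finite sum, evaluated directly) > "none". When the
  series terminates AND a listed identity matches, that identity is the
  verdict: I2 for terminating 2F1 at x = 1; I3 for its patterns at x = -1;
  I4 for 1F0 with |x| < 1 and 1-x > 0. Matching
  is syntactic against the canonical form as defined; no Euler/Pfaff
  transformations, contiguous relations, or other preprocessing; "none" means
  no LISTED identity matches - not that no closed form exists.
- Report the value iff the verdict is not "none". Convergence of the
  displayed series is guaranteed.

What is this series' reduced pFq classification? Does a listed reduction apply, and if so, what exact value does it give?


At argument -\frac{8}{7}: a 0F0 with upper {-}, lower {-}, scaled by C = \frac{5}{2}. Verdict: exponential (I5) applies (the 0F0 exponential series at x = -\frac{8}{7}). Value: \frac{5}{2} \cdot e^{-\frac{8}{7}}.

Key observation: t_0 being \frac{5}{2}, the parameter 8/3 appears in both the upper and lower lists and cancels.
Ratio: r(k) = -\frac{8}{7} * 1 / [(k+1)] - rational in k, leading ratio -\frac{8}{7}; with t_0 = \frac{5}{2}, classification follows.


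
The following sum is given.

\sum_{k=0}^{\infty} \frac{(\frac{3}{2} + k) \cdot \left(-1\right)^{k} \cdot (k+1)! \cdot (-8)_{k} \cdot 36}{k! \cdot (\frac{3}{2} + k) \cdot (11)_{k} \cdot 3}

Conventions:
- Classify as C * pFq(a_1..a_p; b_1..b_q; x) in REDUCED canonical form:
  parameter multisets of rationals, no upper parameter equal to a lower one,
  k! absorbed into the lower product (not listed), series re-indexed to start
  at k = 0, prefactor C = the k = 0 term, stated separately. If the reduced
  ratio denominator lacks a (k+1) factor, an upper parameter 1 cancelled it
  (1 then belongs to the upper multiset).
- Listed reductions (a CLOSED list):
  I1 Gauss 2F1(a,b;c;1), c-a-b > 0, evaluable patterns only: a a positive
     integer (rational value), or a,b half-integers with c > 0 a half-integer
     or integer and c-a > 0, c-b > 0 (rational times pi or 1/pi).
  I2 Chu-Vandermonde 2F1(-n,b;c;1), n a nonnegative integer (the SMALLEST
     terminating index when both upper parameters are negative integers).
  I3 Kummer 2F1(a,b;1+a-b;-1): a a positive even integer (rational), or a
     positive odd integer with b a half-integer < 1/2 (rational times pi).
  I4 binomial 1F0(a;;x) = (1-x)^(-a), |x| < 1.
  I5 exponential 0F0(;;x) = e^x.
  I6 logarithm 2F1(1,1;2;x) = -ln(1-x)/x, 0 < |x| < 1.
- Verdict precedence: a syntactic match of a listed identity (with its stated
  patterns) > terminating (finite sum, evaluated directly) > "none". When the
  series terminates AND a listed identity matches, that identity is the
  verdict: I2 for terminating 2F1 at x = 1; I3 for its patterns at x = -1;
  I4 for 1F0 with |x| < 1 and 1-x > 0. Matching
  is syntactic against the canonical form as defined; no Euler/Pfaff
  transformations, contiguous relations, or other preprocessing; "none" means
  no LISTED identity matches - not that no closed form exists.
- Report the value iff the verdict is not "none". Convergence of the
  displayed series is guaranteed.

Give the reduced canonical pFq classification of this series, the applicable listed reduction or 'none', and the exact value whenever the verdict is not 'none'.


Prefactor 12, argument -1: 2F1 with upper {-8, 2} over lower {11}. Verdict at x = -1: the Kummer evaluation I3 matches (x = -1; c = 11 equals 1+a-b for upper {-8, 2}: listed pattern). Exact value: 60.

Key observation: x = -1 and the constant factors (C = 12) combine into one prefactor.
Adjacent-term ratio: r(k) = -1 * (k-8) (k+2) / [(k+11) (k+1)] ; factor over Q: parameters, x = -1, and C = 12.
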